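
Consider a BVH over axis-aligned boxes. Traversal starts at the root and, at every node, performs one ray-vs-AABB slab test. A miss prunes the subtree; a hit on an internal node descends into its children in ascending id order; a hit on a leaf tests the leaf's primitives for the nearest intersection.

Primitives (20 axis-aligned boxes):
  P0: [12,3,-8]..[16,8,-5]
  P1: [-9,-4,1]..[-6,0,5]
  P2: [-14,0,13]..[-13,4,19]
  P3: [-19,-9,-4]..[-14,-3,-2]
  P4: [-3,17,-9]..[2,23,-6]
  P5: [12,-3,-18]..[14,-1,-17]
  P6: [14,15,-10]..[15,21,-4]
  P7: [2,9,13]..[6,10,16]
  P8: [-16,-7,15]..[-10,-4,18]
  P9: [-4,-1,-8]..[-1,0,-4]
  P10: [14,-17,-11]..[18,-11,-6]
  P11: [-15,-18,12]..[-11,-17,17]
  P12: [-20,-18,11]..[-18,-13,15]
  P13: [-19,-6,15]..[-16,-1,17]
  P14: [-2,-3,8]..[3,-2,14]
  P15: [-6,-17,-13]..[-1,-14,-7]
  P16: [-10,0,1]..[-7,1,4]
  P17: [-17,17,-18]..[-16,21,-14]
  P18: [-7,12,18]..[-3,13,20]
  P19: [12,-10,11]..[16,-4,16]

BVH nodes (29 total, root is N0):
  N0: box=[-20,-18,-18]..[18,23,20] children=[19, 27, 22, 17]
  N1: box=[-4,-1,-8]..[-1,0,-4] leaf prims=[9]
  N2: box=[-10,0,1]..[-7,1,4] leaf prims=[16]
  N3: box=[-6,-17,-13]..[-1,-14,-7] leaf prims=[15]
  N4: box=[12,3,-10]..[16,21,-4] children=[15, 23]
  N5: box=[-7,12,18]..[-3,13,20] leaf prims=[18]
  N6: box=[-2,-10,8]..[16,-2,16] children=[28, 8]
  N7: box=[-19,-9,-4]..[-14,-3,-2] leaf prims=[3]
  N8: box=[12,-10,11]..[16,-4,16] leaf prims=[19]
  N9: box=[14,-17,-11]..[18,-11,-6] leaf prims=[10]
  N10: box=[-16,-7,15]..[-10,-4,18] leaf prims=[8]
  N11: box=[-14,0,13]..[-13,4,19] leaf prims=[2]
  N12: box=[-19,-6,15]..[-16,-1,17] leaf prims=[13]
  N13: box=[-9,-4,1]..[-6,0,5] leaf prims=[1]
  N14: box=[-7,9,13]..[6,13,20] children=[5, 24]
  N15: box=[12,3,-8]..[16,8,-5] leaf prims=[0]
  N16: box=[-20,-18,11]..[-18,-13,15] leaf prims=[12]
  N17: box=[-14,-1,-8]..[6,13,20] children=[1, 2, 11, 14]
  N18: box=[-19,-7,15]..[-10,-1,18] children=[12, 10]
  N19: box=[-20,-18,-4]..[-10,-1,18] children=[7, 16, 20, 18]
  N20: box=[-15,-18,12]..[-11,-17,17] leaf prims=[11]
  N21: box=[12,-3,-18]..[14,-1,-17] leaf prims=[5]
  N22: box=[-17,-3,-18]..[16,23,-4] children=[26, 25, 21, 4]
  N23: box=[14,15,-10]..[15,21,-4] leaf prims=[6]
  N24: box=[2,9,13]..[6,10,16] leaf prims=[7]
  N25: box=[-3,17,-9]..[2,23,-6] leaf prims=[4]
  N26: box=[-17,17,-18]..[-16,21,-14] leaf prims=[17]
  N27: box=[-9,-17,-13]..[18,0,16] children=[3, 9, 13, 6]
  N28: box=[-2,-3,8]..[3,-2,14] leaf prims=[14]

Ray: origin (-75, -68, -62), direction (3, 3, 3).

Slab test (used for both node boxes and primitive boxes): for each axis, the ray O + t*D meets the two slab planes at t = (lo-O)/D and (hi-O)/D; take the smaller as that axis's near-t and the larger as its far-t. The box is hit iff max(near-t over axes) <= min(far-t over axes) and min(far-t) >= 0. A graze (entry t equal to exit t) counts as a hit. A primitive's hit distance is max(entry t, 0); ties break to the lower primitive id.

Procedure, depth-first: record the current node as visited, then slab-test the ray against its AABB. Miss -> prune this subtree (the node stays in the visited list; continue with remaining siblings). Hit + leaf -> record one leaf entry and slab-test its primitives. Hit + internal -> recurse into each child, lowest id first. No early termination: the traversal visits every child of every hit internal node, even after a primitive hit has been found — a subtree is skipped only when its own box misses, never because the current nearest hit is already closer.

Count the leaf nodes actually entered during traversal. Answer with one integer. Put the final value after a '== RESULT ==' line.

Walk:
N0 x:[55/3,31] y:[50/3,91/3] z:[44/3,82/3] -> hit [55/3,82/3], descend [17, 19, 22, 27]
  N17 x:[61/3,27] y:[67/3,27] z:[18,82/3] -> hit [67/3,27], descend [1, 2, 11, 14]
    N1 x:[71/3,74/3] y:[67/3,68/3] z:[18,58/3] -> miss, prune
    N2 x:[65/3,68/3] y:[68/3,23] z:[21,22] -> miss, prune
    N11 x:[61/3,62/3] y:[68/3,24] z:[25,27] -> miss, prune
    N14 x:[68/3,27] y:[77/3,27] z:[25,82/3] -> hit [77/3,27], descend [5, 24]
      N5 x:[68/3,24] y:[80/3,27] z:[80/3,82/3] -> miss, prune
      N24 x:[77/3,27] y:[77/3,26] z:[25,26] -> hit [77/3,26] leaf, test {P7@t=77/3}
  N19 x:[55/3,65/3] y:[50/3,67/3] z:[58/3,80/3] -> hit [58/3,65/3], descend [7, 16, 18, 20]
    N7 x:[56/3,61/3] y:[59/3,65/3] z:[58/3,20] -> hit [59/3,20] leaf, test {P3@t=59/3}
    N16 x:[55/3,19] y:[50/3,55/3] z:[73/3,77/3] -> miss, prune
    N18 x:[56/3,65/3] y:[61/3,67/3] z:[77/3,80/3] -> miss, prune
    N20 x:[20,64/3] y:[50/3,17] z:[74/3,79/3] -> miss, prune
  N22 x:[58/3,91/3] y:[65/3,91/3] z:[44/3,58/3] -> miss, prune
  N27 x:[22,31] y:[17,68/3] z:[49/3,26] -> hit [22,68/3], descend [3, 6, 9, 13]
    N3 x:[23,74/3] y:[17,18] z:[49/3,55/3] -> miss, prune
    N6 x:[73/3,91/3] y:[58/3,22] z:[70/3,26] -> miss, prune
    N9 x:[89/3,31] y:[17,19] z:[17,56/3] -> miss, prune
    N13 x:[22,23] y:[64/3,68/3] z:[21,67/3] -> hit [22,67/3] leaf, test {P1@t=22}

Summary -> nodes [0, 17, 1, 2, 11, 14, 5, 24, 19, 7, 16, 18, 20, 22, 27, 3, 6, 9, 13]; box-tests=19; leaf-entries=3; first=P3

== RESULT ==
3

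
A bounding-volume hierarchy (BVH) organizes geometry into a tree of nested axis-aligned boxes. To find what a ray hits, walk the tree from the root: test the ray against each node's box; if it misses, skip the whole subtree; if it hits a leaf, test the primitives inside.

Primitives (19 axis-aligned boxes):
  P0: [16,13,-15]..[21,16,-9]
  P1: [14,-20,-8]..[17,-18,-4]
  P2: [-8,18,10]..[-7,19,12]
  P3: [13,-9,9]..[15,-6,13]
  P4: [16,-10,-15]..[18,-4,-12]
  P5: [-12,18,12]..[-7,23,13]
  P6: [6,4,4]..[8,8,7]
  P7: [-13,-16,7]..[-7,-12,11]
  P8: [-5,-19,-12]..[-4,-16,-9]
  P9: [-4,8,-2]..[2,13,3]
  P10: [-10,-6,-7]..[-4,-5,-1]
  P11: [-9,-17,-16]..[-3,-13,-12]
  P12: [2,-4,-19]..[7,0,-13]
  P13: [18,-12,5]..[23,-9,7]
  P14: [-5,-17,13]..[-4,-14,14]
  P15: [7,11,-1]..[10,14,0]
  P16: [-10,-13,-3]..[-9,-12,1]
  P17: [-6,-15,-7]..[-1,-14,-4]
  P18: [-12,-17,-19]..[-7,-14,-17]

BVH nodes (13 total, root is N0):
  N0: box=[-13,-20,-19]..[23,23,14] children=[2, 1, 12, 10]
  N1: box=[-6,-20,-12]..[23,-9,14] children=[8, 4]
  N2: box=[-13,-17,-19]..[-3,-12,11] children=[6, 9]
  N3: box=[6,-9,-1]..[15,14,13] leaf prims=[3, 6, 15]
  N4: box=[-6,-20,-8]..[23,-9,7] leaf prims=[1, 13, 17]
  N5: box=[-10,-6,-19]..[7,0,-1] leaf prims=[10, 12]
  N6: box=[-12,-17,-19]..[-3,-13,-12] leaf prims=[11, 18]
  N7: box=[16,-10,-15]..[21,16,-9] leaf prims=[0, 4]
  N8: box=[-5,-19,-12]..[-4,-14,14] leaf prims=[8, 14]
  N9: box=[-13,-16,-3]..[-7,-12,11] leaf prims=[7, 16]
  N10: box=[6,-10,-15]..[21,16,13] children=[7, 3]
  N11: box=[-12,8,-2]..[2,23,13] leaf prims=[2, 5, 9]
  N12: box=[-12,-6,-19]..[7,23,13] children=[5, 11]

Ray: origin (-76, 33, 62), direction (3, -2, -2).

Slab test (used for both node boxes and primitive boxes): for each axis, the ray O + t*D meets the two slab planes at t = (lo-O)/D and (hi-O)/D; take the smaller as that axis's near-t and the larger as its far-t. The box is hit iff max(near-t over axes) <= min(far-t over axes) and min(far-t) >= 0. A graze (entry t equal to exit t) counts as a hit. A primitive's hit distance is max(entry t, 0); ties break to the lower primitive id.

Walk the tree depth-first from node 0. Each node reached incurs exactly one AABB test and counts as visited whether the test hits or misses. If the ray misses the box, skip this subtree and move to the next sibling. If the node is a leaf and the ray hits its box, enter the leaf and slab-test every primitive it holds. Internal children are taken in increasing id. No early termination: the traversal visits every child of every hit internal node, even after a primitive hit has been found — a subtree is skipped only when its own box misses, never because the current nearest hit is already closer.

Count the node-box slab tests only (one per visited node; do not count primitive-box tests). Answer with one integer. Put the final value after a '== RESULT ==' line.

Trace the traversal:
N0 x:[21,33] y:[5,53/2] z:[24,81/2] -> hit [24,53/2], descend [1, 2, 10, 12]
  N1 x:[70/3,33] y:[21,53/2] z:[24,37] -> hit [24,53/2], descend [4, 8]
    N4 x:[70/3,33] y:[21,53/2] z:[55/2,35] -> miss, prune
    N8 x:[71/3,24] y:[47/2,26] z:[24,37] -> hit [24,24] leaf, test {P8(miss), P14@t=24}
  N2 x:[21,73/3] y:[45/2,25] z:[51/2,81/2] -> miss, prune
  N10 x:[82/3,97/3] y:[17/2,43/2] z:[49/2,77/2] -> miss, prune
  N12 x:[64/3,83/3] y:[5,39/2] z:[49/2,81/2] -> miss, prune

7 AABB tests over nodes [0, 1, 4, 8, 2, 10, 12]; 1 leaf entered; closest P14.

== RESULT ==
7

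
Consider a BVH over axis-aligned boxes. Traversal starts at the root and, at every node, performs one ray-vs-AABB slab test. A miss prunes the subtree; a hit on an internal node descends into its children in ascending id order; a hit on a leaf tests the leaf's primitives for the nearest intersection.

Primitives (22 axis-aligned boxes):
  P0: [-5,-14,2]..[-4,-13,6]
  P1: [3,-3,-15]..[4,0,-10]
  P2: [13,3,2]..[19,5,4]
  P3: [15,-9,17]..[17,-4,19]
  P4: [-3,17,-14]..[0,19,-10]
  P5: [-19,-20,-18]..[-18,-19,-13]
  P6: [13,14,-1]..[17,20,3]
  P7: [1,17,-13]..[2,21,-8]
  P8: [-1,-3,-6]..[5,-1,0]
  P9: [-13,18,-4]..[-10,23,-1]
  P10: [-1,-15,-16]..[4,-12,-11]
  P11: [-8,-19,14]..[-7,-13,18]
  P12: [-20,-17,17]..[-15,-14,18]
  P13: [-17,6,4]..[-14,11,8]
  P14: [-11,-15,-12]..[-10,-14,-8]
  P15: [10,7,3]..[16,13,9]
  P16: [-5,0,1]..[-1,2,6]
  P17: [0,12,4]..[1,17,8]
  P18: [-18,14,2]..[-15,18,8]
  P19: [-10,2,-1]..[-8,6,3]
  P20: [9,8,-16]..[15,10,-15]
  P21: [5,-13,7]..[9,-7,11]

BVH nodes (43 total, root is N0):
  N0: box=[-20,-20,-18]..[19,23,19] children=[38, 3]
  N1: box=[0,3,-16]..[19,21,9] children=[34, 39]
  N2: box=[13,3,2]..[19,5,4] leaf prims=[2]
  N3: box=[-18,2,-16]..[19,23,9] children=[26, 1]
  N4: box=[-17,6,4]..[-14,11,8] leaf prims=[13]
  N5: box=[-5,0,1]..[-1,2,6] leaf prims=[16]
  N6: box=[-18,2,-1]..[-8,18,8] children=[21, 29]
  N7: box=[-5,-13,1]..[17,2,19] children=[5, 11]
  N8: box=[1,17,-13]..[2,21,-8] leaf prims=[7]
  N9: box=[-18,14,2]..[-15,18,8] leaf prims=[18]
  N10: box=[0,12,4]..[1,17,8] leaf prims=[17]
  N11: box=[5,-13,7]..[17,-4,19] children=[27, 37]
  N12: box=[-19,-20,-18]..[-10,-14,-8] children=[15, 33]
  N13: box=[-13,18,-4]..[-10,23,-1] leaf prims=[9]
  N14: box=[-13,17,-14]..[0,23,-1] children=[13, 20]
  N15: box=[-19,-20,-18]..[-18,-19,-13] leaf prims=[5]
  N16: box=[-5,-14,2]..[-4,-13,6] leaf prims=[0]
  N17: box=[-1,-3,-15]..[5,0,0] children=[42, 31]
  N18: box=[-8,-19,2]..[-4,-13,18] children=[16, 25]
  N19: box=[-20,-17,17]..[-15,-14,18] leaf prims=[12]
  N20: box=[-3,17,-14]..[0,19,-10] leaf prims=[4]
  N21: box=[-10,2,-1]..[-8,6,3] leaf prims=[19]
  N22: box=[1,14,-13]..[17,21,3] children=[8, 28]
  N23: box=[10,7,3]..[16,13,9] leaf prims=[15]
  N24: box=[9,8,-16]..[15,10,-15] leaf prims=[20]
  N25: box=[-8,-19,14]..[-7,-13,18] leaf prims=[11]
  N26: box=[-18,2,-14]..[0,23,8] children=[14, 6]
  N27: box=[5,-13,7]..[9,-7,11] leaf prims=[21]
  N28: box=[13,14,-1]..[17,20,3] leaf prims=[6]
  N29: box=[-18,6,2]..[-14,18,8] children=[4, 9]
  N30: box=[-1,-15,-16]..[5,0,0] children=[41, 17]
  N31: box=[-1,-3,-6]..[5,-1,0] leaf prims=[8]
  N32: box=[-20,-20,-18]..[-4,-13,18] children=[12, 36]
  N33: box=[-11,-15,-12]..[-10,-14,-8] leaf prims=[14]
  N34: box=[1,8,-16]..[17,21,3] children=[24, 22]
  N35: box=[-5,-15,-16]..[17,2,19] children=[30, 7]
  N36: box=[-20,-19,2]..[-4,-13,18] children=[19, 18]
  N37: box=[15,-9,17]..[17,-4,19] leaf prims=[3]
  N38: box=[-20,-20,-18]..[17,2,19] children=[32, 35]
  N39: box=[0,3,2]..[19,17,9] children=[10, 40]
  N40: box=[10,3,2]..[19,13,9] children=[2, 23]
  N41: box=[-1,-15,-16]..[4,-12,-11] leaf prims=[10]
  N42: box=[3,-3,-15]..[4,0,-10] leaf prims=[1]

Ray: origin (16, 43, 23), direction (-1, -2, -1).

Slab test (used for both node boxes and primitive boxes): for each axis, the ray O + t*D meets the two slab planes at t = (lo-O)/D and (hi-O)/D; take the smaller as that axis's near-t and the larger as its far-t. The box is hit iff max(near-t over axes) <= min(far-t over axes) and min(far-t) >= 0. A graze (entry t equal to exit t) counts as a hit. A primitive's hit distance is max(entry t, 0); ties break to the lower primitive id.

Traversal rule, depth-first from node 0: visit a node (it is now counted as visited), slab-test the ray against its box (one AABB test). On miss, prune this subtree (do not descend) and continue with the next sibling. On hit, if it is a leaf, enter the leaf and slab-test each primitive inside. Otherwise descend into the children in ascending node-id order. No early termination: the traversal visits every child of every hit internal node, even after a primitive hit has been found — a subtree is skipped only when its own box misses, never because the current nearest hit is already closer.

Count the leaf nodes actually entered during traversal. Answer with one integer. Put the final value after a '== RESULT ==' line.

Traverse from the root:
N0 x:[-3,36] y:[10,63/2] z:[4,41] -> hit [10,63/2], descend [3, 38]
  N3 x:[-3,34] y:[10,41/2] z:[14,39] -> hit [14,41/2], descend [1, 26]
    N1 x:[-3,16] y:[11,20] z:[14,39] -> hit [14,16], descend [34, 39]
      N34 x:[-1,15] y:[11,35/2] z:[20,39] -> miss, prune
      N39 x:[-3,16] y:[13,20] z:[14,21] -> hit [14,16], descend [10, 40]
        N10 x:[15,16] y:[13,31/2] z:[15,19] -> hit [15,31/2] leaf, test {P17@t=15}
        N40 x:[-3,6] y:[15,20] z:[14,21] -> miss, prune
    N26 x:[16,34] y:[10,41/2] z:[15,37] -> hit [16,41/2], descend [6, 14]
      N6 x:[24,34] y:[25/2,41/2] z:[15,24] -> miss, prune
      N14 x:[16,29] y:[10,13] z:[24,37] -> miss, prune
  N38 x:[-1,36] y:[41/2,63/2] z:[4,41] -> hit [41/2,63/2], descend [32, 35]
    N32 x:[20,36] y:[28,63/2] z:[5,41] -> hit [28,63/2], descend [12, 36]
      N12 x:[26,35] y:[57/2,63/2] z:[31,41] -> hit [31,63/2], descend [15, 33]
        N15 x:[34,35] y:[31,63/2] z:[36,41] -> miss, prune
        N33 x:[26,27] y:[57/2,29] z:[31,35] -> miss, prune
      N36 x:[20,36] y:[28,31] z:[5,21] -> miss, prune
    N35 x:[-1,21] y:[41/2,29] z:[4,39] -> hit [41/2,21], descend [7, 30]
      N7 x:[-1,21] y:[41/2,28] z:[4,22] -> hit [41/2,21], descend [5, 11]
        N5 x:[17,21] y:[41/2,43/2] z:[17,22] -> hit [41/2,21] leaf, test {P16@t=41/2}
        N11 x:[-1,11] y:[47/2,28] z:[4,16] -> miss, prune
      N30 x:[11,17] y:[43/2,29] z:[23,39] -> miss, prune

order=[0, 3, 1, 34, 39, 10, 40, 26, 6, 14, 38, 32, 12, 15, 33, 36, 35, 7, 5, 11, 30]  |boxes|=21  |leaves|=2  hit=P17

== RESULT ==
2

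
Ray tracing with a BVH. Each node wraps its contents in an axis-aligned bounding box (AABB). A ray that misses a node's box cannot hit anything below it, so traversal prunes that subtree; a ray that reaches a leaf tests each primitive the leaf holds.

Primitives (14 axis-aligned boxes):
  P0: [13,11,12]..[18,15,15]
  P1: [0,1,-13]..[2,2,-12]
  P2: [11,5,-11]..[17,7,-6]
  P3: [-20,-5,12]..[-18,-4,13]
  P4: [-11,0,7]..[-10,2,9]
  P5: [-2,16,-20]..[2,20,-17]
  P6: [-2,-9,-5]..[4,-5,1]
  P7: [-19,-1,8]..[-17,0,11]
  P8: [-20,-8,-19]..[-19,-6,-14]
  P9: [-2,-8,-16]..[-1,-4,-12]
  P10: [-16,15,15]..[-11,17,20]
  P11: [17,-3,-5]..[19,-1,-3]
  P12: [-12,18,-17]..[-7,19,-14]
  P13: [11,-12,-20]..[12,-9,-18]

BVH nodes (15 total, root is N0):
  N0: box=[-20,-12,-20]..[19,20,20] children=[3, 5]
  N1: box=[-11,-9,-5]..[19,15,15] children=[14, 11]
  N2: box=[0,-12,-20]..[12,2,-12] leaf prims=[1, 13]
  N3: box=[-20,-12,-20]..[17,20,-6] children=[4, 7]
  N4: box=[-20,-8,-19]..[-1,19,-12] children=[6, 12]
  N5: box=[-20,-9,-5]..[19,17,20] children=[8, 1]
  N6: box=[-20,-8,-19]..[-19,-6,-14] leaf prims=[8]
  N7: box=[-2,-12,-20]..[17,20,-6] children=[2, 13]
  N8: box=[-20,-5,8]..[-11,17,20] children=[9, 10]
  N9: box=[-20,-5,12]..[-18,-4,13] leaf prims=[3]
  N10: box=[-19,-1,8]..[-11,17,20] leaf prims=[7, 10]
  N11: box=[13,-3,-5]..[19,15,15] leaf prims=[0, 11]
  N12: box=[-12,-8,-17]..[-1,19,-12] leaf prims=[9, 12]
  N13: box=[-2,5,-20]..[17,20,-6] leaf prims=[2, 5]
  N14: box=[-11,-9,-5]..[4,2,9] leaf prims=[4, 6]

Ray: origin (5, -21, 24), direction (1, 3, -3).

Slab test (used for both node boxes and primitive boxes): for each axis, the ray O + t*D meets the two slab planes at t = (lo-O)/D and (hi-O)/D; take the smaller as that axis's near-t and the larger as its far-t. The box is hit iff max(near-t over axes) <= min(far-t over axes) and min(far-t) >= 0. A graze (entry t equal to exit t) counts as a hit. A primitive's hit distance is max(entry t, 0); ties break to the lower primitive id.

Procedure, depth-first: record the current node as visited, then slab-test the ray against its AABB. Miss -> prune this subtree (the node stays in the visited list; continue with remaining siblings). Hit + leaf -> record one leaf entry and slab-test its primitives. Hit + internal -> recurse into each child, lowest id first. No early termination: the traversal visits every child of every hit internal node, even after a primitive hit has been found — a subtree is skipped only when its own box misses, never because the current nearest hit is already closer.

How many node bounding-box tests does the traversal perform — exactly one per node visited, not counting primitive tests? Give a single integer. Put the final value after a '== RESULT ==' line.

Walk:
N0 x:[-25,14] y:[3,41/3] z:[4/3,44/3] -> hit [3,41/3], descend [3, 5]
  N3 x:[-25,12] y:[3,41/3] z:[10,44/3] -> hit [10,12], descend [4, 7]
    N4 x:[-25,-6] y:[13/3,40/3] z:[12,43/3] -> miss, prune
    N7 x:[-7,12] y:[3,41/3] z:[10,44/3] -> hit [10,12], descend [2, 13]
      N2 x:[-5,7] y:[3,23/3] z:[12,44/3] -> miss, prune
      N13 x:[-7,12] y:[26/3,41/3] z:[10,44/3] -> hit [10,12] leaf, test {P2(miss), P5(miss)}
  N5 x:[-25,14] y:[4,38/3] z:[4/3,29/3] -> hit [4,29/3], descend [1, 8]
    N1 x:[-16,14] y:[4,12] z:[3,29/3] -> hit [4,29/3], descend [11, 14]
      N11 x:[8,14] y:[6,12] z:[3,29/3] -> hit [8,29/3] leaf, test {P0(miss), P11(miss)}
      N14 x:[-16,-1] y:[4,23/3] z:[5,29/3] -> miss, prune
    N8 x:[-25,-16] y:[16/3,38/3] z:[4/3,16/3] -> miss, prune

Visited [0, 3, 4, 7, 2, 13, 5, 1, 11, 14, 8]. Tests: 11 box, 2 leaf. Nearest: miss.

== RESULT ==
11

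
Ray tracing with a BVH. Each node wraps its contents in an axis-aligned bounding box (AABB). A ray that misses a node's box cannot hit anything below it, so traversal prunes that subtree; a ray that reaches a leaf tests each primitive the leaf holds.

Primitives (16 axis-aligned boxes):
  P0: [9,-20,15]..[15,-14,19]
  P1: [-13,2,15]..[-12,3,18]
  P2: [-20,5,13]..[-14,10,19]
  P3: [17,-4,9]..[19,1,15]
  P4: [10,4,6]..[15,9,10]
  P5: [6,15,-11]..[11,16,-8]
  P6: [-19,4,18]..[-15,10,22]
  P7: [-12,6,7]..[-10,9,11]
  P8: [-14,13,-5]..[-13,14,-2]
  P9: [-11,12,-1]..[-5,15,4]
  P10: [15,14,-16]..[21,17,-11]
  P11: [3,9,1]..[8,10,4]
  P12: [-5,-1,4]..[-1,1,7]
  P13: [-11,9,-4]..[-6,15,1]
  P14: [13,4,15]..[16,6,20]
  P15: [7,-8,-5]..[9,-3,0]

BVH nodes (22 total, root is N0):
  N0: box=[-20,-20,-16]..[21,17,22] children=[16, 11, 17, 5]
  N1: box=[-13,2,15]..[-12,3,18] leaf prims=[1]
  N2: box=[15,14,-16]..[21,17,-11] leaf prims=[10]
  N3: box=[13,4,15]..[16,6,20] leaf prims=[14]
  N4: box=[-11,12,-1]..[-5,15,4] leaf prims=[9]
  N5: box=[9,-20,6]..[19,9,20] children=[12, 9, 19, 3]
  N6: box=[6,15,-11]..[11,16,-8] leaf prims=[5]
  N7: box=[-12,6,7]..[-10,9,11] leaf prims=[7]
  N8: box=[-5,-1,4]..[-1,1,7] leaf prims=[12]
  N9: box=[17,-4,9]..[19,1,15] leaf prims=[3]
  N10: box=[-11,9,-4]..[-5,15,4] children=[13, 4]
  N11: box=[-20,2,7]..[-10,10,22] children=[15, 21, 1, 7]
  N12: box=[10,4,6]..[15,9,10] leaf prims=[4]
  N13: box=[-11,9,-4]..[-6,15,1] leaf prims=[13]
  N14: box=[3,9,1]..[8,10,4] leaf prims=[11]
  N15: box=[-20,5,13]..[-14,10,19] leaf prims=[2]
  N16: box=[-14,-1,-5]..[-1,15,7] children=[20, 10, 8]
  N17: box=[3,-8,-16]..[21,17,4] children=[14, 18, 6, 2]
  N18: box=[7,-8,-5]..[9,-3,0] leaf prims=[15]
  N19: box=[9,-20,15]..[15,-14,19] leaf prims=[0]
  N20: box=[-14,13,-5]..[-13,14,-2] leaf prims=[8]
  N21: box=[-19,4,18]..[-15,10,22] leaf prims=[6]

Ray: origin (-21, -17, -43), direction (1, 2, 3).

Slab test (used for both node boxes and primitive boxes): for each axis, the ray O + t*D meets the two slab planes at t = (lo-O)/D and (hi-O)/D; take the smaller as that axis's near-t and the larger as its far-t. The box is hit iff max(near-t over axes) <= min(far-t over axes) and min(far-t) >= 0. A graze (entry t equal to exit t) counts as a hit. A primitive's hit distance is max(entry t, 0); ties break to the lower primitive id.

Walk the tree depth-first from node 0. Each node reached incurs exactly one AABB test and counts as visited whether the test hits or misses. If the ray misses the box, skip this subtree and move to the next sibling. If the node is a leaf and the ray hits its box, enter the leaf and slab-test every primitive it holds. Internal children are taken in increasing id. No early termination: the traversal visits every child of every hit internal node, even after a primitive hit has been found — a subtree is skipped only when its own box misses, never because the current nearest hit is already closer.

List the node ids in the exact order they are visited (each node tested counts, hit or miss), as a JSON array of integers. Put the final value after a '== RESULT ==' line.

Traverse from the root:
N0 x:[1,42] y:[-3/2,17] z:[9,65/3] -> hit [9,17], descend [5, 11, 16, 17]
  N5 x:[30,40] y:[-3/2,13] z:[49/3,21] -> miss, prune
  N11 x:[1,11] y:[19/2,27/2] z:[50/3,65/3] -> miss, prune
  N16 x:[7,20] y:[8,16] z:[38/3,50/3] -> hit [38/3,16], descend [8, 10, 20]
    N8 x:[16,20] y:[8,9] z:[47/3,50/3] -> miss, prune
    N10 x:[10,16] y:[13,16] z:[13,47/3] -> hit [13,47/3], descend [4, 13]
      N4 x:[10,16] y:[29/2,16] z:[14,47/3] -> hit [29/2,47/3] leaf, test {P9@t=29/2}
      N13 x:[10,15] y:[13,16] z:[13,44/3] -> hit [13,44/3] leaf, test {P13@t=13}
    N20 x:[7,8] y:[15,31/2] z:[38/3,41/3] -> miss, prune
  N17 x:[24,42] y:[9/2,17] z:[9,47/3] -> miss, prune

Visited [0, 5, 11, 16, 8, 10, 4, 13, 20, 17]. Tests: 10 box, 2 leaf. Nearest: P13.

== RESULT ==
[0, 5, 11, 16, 8, 10, 4, 13, 20, 17]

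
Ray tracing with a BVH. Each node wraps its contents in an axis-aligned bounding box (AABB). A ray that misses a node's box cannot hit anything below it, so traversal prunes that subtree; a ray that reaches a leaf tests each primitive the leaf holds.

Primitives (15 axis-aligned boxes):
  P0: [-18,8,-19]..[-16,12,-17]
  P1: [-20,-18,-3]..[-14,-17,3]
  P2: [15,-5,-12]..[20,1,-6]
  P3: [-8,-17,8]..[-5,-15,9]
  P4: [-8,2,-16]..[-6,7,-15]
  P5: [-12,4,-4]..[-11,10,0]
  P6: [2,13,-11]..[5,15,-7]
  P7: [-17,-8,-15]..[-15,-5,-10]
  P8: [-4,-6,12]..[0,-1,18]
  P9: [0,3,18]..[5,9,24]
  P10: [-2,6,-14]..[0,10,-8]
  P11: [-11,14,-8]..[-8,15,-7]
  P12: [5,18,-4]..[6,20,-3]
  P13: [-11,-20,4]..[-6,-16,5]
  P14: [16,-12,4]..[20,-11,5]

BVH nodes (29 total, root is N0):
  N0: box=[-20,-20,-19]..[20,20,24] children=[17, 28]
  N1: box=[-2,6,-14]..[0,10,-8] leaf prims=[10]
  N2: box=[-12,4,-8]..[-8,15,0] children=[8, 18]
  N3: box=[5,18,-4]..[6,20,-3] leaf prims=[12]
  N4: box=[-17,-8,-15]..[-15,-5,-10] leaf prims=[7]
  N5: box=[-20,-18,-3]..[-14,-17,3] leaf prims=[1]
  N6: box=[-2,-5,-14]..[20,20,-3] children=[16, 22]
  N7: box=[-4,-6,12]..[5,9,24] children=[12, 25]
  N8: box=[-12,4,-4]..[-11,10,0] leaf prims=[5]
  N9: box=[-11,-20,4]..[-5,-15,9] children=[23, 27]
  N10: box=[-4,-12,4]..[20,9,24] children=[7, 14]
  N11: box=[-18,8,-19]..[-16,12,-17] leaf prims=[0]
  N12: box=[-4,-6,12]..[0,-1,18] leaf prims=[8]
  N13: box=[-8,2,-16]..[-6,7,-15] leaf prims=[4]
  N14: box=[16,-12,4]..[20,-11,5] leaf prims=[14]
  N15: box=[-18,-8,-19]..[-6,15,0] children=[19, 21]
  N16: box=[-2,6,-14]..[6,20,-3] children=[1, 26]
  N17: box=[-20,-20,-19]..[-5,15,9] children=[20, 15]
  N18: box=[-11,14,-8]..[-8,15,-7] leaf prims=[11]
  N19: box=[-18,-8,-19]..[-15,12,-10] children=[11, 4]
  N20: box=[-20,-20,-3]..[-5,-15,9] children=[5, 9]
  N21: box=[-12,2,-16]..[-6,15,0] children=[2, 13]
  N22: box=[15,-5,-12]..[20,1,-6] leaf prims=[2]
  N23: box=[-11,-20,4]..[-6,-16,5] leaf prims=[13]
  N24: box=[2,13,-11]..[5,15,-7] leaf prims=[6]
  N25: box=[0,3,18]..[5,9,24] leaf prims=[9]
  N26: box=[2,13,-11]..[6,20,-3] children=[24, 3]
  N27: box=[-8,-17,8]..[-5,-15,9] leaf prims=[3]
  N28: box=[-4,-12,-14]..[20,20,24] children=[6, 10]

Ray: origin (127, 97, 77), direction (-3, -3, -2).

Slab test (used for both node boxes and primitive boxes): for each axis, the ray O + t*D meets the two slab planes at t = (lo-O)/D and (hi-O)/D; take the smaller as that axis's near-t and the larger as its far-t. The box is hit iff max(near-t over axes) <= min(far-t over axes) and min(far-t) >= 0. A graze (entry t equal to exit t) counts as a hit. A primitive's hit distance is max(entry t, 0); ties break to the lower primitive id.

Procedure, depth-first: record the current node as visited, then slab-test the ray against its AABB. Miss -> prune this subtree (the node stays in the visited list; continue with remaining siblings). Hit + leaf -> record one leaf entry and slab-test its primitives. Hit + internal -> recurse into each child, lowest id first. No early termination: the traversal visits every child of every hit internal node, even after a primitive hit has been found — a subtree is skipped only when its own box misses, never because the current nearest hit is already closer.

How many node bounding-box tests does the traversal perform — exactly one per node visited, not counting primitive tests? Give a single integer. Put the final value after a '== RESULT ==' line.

Walk:
N0 x:[107/3,49] y:[77/3,39] z:[53/2,48] -> hit [107/3,39], descend [17, 28]
  N17 x:[44,49] y:[82/3,39] z:[34,48] -> miss, prune
  N28 x:[107/3,131/3] y:[77/3,109/3] z:[53/2,91/2] -> hit [107/3,109/3], descend [6, 10]
    N6 x:[107/3,43] y:[77/3,34] z:[40,91/2] -> miss, prune
    N10 x:[107/3,131/3] y:[88/3,109/3] z:[53/2,73/2] -> hit [107/3,109/3], descend [7, 14]
      N7 x:[122/3,131/3] y:[88/3,103/3] z:[53/2,65/2] -> miss, prune
      N14 x:[107/3,37] y:[36,109/3] z:[36,73/2] -> hit [36,109/3] leaf, test {P14@t=36}

order=[0, 17, 28, 6, 10, 7, 14]  |boxes|=7  |leaves|=1  hit=P14

== RESULT ==
7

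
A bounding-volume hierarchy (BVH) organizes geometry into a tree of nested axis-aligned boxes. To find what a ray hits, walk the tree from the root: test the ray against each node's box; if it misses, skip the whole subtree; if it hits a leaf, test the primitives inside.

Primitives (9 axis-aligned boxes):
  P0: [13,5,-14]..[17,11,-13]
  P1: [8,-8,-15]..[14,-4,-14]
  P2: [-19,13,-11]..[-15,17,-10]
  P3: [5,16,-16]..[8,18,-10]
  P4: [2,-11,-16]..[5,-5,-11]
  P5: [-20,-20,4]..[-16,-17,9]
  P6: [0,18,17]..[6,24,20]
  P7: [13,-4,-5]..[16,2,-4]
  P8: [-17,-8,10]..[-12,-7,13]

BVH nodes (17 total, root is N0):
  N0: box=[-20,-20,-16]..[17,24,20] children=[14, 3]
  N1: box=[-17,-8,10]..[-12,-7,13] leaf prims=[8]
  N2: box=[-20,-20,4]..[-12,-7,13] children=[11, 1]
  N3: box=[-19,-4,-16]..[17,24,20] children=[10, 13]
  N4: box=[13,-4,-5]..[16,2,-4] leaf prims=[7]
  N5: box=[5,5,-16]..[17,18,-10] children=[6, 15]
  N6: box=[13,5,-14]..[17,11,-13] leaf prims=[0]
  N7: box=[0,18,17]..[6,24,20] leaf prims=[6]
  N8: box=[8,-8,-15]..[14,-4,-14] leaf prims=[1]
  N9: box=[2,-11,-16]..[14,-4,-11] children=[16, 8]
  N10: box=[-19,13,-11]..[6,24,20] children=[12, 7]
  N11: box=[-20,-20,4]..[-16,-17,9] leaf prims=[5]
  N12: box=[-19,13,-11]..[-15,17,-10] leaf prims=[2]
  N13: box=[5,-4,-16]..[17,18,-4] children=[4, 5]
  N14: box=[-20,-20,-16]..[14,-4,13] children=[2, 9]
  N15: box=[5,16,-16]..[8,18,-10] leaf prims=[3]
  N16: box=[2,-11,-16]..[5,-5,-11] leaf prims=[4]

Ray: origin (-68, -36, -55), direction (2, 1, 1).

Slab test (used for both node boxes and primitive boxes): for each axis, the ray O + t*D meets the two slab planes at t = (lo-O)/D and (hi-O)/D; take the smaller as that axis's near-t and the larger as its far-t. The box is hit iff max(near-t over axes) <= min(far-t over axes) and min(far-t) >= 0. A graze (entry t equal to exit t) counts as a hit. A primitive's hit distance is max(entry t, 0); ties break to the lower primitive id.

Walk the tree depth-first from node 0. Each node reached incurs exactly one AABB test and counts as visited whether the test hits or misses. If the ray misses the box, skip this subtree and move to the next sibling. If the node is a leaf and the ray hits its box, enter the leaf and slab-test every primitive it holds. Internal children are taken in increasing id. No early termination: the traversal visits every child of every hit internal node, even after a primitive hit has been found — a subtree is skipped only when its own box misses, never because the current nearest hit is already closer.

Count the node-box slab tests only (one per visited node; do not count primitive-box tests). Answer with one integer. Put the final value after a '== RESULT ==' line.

Walk:
N0 x:[24,85/2] y:[16,60] z:[39,75] -> hit [39,85/2], descend [3, 14]
  N3 x:[49/2,85/2] y:[32,60] z:[39,75] -> hit [39,85/2], descend [10, 13]
    N10 x:[49/2,37] y:[49,60] z:[44,75] -> miss, prune
    N13 x:[73/2,85/2] y:[32,54] z:[39,51] -> hit [39,85/2], descend [4, 5]
      N4 x:[81/2,42] y:[32,38] z:[50,51] -> miss, prune
      N5 x:[73/2,85/2] y:[41,54] z:[39,45] -> hit [41,85/2], descend [6, 15]
        N6 x:[81/2,85/2] y:[41,47] z:[41,42] -> hit [41,42] leaf, test {P0@t=41}
        N15 x:[73/2,38] y:[52,54] z:[39,45] -> miss, prune
  N14 x:[24,41] y:[16,32] z:[39,68] -> miss, prune

order=[0, 3, 10, 13, 4, 5, 6, 15, 14]  |boxes|=9  |leaves|=1  hit=P0

== RESULT ==
9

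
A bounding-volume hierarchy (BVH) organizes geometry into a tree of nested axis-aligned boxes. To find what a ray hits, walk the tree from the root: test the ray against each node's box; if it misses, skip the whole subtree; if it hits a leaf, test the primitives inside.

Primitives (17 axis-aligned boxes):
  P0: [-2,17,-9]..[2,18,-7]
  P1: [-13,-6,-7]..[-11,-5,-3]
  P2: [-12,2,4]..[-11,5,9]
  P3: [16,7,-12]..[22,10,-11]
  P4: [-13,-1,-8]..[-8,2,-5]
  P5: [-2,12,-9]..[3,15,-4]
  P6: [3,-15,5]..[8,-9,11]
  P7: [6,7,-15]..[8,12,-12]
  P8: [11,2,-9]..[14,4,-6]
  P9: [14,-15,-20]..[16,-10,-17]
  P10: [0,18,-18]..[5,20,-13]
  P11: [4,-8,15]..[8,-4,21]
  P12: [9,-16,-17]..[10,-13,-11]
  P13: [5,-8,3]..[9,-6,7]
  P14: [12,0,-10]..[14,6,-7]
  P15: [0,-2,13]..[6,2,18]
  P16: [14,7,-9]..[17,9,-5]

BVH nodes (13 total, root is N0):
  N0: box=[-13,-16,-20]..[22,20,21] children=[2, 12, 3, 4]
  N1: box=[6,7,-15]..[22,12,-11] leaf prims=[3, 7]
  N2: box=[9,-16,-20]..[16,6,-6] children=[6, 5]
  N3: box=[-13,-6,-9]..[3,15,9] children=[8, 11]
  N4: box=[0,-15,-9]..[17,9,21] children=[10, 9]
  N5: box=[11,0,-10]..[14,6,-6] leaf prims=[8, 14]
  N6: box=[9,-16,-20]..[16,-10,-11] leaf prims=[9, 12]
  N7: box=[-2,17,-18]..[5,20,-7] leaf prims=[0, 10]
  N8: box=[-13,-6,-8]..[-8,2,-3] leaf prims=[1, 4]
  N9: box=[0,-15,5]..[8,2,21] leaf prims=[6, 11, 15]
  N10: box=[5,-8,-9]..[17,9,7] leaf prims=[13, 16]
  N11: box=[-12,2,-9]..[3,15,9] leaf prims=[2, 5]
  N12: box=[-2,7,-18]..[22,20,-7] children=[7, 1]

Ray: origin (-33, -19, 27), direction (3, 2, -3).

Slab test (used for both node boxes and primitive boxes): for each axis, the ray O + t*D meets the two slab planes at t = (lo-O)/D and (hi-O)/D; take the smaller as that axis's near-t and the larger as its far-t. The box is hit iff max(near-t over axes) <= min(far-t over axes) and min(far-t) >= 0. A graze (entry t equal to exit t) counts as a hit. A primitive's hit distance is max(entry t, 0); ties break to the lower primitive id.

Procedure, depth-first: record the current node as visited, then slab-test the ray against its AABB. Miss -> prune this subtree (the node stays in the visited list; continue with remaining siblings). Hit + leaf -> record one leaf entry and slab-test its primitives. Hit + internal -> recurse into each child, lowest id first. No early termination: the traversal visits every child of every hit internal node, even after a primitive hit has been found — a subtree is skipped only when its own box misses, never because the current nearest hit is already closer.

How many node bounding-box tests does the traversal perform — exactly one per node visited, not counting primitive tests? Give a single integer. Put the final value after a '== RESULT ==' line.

Walk:
N0 x:[20/3,55/3] y:[3/2,39/2] z:[2,47/3] -> hit [20/3,47/3], descend [2, 3, 4, 12]
  N2 x:[14,49/3] y:[3/2,25/2] z:[11,47/3] -> miss, prune
  N3 x:[20/3,12] y:[13/2,17] z:[6,12] -> hit [20/3,12], descend [8, 11]
    N8 x:[20/3,25/3] y:[13/2,21/2] z:[10,35/3] -> miss, prune
    N11 x:[7,12] y:[21/2,17] z:[6,12] -> hit [21/2,12] leaf, test {P2(miss), P5(miss)}
  N4 x:[11,50/3] y:[2,14] z:[2,12] -> hit [11,12], descend [9, 10]
    N9 x:[11,41/3] y:[2,21/2] z:[2,22/3] -> miss, prune
    N10 x:[38/3,50/3] y:[11/2,14] z:[20/3,12] -> miss, prune
  N12 x:[31/3,55/3] y:[13,39/2] z:[34/3,15] -> hit [13,15], descend [1, 7]
    N1 x:[13,55/3] y:[13,31/2] z:[38/3,14] -> hit [13,14] leaf, test {P3(miss), P7@t=13}
    N7 x:[31/3,38/3] y:[18,39/2] z:[34/3,15] -> miss, prune

Visited [0, 2, 3, 8, 11, 4, 9, 10, 12, 1, 7]. Tests: 11 box, 2 leaf. Nearest: P7.

== RESULT ==
11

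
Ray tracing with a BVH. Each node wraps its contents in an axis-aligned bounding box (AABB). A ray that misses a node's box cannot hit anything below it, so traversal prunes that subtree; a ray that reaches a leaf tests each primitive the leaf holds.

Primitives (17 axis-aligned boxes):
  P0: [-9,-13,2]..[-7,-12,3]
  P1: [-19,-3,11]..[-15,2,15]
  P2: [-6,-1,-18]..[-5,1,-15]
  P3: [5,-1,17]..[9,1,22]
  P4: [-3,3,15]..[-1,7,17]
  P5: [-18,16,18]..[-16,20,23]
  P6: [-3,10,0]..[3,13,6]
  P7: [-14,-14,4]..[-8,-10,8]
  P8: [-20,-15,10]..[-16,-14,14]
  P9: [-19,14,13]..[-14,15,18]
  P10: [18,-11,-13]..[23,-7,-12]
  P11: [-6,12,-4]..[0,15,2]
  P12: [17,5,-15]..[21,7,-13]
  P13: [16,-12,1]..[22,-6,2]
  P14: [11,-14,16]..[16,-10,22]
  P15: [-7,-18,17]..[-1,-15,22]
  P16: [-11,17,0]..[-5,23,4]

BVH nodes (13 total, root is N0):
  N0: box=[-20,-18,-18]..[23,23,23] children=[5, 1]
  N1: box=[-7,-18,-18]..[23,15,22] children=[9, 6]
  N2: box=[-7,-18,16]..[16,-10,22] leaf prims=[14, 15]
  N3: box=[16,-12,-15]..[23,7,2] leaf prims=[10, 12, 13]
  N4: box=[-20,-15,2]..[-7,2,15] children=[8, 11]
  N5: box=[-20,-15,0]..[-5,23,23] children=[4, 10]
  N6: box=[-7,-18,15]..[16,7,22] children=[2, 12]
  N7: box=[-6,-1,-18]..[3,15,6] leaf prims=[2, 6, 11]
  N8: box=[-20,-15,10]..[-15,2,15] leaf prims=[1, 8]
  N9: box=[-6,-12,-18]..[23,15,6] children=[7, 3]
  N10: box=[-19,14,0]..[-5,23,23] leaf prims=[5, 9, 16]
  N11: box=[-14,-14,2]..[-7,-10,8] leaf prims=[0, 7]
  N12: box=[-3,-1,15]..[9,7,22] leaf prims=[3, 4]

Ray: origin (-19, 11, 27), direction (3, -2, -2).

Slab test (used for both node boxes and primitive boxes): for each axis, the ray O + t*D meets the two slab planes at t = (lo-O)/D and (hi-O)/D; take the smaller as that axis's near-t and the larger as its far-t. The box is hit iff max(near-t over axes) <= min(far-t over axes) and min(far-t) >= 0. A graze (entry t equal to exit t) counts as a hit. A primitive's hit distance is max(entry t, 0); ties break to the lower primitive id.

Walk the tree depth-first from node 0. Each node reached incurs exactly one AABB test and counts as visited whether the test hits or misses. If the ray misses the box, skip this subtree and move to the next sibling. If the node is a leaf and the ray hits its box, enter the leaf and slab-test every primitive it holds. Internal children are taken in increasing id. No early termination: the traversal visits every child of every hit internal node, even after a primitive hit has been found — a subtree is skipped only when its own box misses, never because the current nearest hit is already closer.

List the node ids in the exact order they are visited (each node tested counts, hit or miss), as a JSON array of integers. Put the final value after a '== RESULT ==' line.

Walk:
N0 x:[-1/3,14] y:[-6,29/2] z:[2,45/2] -> hit [2,14], descend [1, 5]
  N1 x:[4,14] y:[-2,29/2] z:[5/2,45/2] -> hit [4,14], descend [6, 9]
    N6 x:[4,35/3] y:[2,29/2] z:[5/2,6] -> hit [4,6], descend [2, 12]
      N2 x:[4,35/3] y:[21/2,29/2] z:[5/2,11/2] -> miss, prune
      N12 x:[16/3,28/3] y:[2,6] z:[5/2,6] -> hit [16/3,6] leaf, test {P3(miss), P4(miss)}
    N9 x:[13/3,14] y:[-2,23/2] z:[21/2,45/2] -> hit [21/2,23/2], descend [3, 7]
      N3 x:[35/3,14] y:[2,23/2] z:[25/2,21] -> miss, prune
      N7 x:[13/3,22/3] y:[-2,6] z:[21/2,45/2] -> miss, prune
  N5 x:[-1/3,14/3] y:[-6,13] z:[2,27/2] -> hit [2,14/3], descend [4, 10]
    N4 x:[-1/3,4] y:[9/2,13] z:[6,25/2] -> miss, prune
    N10 x:[0,14/3] y:[-6,-3/2] z:[2,27/2] -> miss, prune

Summary -> nodes [0, 1, 6, 2, 12, 9, 3, 7, 5, 4, 10]; box-tests=11; leaf-entries=1; first=miss

== RESULT ==
[0, 1, 6, 2, 12, 9, 3, 7, 5, 4, 10]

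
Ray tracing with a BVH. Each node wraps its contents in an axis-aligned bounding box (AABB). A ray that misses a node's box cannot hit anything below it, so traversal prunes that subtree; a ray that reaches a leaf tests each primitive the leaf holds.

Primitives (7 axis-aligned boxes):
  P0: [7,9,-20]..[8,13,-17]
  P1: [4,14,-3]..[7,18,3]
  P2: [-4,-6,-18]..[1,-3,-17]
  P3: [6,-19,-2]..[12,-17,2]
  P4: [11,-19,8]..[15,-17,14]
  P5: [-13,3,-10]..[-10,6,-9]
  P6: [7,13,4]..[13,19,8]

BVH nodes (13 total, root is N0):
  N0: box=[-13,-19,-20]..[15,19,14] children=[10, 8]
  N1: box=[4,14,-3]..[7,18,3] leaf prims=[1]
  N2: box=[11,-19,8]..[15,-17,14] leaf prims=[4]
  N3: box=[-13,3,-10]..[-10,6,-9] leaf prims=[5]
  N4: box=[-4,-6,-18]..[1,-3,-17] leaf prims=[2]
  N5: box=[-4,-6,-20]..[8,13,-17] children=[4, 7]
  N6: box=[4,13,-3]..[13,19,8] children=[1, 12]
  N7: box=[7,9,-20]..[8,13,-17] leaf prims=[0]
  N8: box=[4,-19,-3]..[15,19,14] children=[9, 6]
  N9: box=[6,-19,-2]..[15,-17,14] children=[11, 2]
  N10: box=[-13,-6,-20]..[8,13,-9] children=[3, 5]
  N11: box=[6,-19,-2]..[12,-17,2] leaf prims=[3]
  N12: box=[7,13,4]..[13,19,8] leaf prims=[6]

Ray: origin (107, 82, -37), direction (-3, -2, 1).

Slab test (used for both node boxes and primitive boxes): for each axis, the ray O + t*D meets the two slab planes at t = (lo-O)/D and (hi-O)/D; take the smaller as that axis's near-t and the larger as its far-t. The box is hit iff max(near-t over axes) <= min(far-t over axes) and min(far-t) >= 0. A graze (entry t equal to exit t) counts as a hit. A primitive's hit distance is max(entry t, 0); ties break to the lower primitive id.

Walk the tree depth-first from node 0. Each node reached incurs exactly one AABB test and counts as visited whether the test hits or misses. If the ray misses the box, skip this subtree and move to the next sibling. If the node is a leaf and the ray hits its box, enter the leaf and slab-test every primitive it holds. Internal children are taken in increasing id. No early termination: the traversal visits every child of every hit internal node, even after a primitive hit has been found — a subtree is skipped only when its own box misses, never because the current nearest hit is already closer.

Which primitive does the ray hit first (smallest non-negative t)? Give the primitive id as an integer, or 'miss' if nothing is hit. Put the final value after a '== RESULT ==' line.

Trace the traversal:
N0 x:[92/3,40] y:[63/2,101/2] z:[17,51] -> hit [63/2,40], descend [8, 10]
  N8 x:[92/3,103/3] y:[63/2,101/2] z:[34,51] -> hit [34,103/3], descend [6, 9]
    N6 x:[94/3,103/3] y:[63/2,69/2] z:[34,45] -> hit [34,103/3], descend [1, 12]
      N1 x:[100/3,103/3] y:[32,34] z:[34,40] -> hit [34,34] leaf, test {P1@t=34}
      N12 x:[94/3,100/3] y:[63/2,69/2] z:[41,45] -> miss, prune
    N9 x:[92/3,101/3] y:[99/2,101/2] z:[35,51] -> miss, prune
  N10 x:[33,40] y:[69/2,44] z:[17,28] -> miss, prune

7 AABB tests over nodes [0, 8, 6, 1, 12, 9, 10]; 1 leaf entered; closest P1.

== RESULT ==
1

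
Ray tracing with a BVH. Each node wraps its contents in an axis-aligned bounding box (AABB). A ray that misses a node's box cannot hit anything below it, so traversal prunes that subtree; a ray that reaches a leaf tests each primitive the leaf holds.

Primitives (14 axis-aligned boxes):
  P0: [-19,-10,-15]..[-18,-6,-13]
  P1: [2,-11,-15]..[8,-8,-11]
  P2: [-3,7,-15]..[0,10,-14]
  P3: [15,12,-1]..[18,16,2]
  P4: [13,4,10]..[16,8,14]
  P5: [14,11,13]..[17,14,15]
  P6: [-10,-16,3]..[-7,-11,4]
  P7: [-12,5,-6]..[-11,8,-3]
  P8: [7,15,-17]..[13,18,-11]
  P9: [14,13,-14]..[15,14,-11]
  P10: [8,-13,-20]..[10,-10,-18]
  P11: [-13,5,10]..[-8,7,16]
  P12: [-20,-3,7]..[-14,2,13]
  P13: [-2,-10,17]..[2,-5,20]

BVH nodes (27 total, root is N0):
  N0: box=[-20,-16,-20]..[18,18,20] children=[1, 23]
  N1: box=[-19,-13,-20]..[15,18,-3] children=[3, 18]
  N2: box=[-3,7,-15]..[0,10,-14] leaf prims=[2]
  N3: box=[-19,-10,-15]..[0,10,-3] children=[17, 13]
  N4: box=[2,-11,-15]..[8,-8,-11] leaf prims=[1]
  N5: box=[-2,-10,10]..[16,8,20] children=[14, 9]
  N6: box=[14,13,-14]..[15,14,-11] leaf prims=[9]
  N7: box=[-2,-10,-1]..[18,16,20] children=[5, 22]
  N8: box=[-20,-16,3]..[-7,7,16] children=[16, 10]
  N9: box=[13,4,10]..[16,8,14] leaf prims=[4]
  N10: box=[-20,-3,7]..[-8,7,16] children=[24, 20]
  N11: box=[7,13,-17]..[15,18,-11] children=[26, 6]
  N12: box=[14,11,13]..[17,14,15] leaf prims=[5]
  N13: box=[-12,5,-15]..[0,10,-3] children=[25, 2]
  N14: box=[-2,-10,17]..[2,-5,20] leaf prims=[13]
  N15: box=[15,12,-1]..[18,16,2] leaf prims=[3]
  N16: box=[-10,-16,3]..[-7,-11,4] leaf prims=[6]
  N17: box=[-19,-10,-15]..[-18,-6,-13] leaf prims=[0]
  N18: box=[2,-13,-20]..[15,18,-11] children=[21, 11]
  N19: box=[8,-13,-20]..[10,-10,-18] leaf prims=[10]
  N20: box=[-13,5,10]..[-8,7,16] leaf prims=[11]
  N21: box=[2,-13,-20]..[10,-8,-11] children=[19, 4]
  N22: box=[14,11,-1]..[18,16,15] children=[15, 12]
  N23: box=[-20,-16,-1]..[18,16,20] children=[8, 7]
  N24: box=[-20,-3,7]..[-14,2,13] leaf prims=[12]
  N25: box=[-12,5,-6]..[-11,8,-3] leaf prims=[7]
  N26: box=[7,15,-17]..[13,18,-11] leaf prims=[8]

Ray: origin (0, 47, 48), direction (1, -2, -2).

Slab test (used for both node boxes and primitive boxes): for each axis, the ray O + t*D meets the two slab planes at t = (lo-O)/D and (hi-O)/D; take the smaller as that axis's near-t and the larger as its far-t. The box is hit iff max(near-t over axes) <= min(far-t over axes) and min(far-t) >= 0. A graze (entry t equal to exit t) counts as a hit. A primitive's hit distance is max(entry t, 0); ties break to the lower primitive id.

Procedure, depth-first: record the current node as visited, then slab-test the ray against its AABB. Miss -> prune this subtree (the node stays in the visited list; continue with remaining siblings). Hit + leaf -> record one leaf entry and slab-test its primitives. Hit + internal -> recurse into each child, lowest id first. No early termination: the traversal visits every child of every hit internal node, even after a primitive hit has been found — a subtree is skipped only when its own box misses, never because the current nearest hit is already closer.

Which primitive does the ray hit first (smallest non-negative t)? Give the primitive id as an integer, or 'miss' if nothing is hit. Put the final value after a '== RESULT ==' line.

Walk:
N0 x:[-20,18] y:[29/2,63/2] z:[14,34] -> hit [29/2,18], descend [1, 23]
  N1 x:[-19,15] y:[29/2,30] z:[51/2,34] -> miss, prune
  N23 x:[-20,18] y:[31/2,63/2] z:[14,49/2] -> hit [31/2,18], descend [7, 8]
    N7 x:[-2,18] y:[31/2,57/2] z:[14,49/2] -> hit [31/2,18], descend [5, 22]
      N5 x:[-2,16] y:[39/2,57/2] z:[14,19] -> miss, prune
      N22 x:[14,18] y:[31/2,18] z:[33/2,49/2] -> hit [33/2,18], descend [12, 15]
        N12 x:[14,17] y:[33/2,18] z:[33/2,35/2] -> hit [33/2,17] leaf, test {P5@t=33/2}
        N15 x:[15,18] y:[31/2,35/2] z:[23,49/2] -> miss, prune
    N8 x:[-20,-7] y:[20,63/2] z:[16,45/2] -> miss, prune

Summary -> nodes [0, 1, 23, 7, 5, 22, 12, 15, 8]; box-tests=9; leaf-entries=1; first=P5

== RESULT ==
5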